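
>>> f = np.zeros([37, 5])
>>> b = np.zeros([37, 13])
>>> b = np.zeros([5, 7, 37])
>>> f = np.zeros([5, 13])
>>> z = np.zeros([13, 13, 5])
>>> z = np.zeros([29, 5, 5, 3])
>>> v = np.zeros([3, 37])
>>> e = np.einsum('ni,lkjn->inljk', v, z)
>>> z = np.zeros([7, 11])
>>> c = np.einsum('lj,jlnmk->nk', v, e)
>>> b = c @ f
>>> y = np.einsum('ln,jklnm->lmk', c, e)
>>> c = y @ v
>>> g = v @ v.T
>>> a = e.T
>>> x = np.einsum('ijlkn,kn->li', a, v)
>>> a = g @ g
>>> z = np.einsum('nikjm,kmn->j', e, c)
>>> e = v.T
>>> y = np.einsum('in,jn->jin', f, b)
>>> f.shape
(5, 13)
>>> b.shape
(29, 13)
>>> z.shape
(5,)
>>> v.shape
(3, 37)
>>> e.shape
(37, 3)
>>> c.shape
(29, 5, 37)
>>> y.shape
(29, 5, 13)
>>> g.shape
(3, 3)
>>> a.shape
(3, 3)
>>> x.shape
(29, 5)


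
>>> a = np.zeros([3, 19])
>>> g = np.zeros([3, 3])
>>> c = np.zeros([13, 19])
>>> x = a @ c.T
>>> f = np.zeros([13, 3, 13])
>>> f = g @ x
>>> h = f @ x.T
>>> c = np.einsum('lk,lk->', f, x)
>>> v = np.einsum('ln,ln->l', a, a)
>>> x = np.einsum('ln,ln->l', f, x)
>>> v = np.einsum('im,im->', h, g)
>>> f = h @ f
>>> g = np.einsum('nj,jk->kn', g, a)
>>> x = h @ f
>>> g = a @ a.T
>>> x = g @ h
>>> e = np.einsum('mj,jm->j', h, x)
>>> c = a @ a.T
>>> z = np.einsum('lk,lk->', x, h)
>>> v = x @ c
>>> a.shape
(3, 19)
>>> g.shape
(3, 3)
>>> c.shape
(3, 3)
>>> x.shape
(3, 3)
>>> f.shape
(3, 13)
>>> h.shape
(3, 3)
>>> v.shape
(3, 3)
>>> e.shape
(3,)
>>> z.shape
()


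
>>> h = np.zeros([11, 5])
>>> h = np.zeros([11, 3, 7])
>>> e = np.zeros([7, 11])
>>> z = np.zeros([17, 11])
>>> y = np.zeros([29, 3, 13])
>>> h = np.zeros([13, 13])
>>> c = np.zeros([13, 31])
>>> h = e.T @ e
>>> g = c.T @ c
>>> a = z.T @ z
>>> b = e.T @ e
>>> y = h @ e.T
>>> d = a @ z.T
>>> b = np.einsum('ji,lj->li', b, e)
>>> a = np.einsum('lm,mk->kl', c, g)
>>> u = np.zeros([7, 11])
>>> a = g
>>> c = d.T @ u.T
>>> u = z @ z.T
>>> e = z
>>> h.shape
(11, 11)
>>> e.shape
(17, 11)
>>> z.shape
(17, 11)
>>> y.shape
(11, 7)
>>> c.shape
(17, 7)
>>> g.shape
(31, 31)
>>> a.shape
(31, 31)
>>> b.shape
(7, 11)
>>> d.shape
(11, 17)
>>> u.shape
(17, 17)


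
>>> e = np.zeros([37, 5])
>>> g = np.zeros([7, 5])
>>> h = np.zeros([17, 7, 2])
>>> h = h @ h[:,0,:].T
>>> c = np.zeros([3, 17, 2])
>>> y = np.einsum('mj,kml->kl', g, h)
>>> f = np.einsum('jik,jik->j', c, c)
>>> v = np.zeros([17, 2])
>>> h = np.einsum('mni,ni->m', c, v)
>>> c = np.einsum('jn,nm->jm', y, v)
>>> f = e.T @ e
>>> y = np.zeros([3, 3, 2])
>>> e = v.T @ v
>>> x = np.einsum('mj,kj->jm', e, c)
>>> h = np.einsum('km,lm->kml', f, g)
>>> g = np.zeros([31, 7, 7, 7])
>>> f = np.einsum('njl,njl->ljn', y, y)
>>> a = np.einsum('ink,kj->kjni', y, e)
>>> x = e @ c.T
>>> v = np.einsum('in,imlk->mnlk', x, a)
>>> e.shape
(2, 2)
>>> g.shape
(31, 7, 7, 7)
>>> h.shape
(5, 5, 7)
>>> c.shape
(17, 2)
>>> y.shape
(3, 3, 2)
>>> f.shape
(2, 3, 3)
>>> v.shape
(2, 17, 3, 3)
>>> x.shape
(2, 17)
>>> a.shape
(2, 2, 3, 3)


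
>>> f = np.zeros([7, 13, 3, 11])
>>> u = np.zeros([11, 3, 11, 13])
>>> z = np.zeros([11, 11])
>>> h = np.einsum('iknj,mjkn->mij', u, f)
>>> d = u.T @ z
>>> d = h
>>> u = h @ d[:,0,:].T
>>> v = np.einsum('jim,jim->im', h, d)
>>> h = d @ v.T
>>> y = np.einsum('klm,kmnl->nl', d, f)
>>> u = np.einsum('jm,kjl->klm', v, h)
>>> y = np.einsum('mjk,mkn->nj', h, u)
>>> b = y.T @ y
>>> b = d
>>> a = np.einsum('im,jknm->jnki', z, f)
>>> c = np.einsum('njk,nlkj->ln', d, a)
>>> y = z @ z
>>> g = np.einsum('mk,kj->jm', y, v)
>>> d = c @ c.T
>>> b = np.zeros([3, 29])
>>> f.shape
(7, 13, 3, 11)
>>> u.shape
(7, 11, 13)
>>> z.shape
(11, 11)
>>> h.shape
(7, 11, 11)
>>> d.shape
(3, 3)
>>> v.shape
(11, 13)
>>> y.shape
(11, 11)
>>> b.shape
(3, 29)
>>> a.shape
(7, 3, 13, 11)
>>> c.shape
(3, 7)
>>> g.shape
(13, 11)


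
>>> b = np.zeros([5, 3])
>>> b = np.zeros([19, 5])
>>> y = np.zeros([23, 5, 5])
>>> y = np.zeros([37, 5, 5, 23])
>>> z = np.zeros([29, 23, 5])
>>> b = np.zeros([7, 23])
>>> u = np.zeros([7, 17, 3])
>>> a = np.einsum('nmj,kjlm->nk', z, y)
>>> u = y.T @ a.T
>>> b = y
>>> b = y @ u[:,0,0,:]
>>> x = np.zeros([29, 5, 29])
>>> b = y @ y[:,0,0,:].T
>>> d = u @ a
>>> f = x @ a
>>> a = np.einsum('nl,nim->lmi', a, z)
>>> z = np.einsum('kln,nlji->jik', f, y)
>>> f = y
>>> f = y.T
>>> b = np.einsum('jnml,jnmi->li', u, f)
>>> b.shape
(29, 37)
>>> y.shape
(37, 5, 5, 23)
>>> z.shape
(5, 23, 29)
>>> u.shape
(23, 5, 5, 29)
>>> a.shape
(37, 5, 23)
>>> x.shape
(29, 5, 29)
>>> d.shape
(23, 5, 5, 37)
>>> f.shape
(23, 5, 5, 37)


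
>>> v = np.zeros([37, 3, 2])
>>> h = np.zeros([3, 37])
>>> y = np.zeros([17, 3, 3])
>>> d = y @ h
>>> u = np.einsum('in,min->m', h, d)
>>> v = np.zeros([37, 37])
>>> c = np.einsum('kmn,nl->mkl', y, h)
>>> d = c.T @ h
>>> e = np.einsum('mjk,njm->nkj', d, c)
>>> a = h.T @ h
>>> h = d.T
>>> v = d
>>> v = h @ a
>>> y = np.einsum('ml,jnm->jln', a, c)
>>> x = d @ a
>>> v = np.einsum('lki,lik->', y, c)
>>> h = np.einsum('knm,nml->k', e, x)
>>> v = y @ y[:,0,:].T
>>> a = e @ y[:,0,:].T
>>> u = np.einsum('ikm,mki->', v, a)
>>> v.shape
(3, 37, 3)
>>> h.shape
(3,)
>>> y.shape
(3, 37, 17)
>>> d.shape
(37, 17, 37)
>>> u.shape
()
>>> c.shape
(3, 17, 37)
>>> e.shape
(3, 37, 17)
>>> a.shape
(3, 37, 3)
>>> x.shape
(37, 17, 37)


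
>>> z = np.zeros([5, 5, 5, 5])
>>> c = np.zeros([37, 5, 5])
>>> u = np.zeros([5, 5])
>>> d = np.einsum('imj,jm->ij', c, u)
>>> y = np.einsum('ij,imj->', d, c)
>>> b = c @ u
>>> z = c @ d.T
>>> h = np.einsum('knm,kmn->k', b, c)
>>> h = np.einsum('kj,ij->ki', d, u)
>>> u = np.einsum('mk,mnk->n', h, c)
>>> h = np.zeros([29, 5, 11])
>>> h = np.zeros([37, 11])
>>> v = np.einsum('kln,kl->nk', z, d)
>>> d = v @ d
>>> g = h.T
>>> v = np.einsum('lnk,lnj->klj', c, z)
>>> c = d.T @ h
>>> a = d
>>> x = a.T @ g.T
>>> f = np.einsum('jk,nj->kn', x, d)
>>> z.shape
(37, 5, 37)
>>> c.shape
(5, 11)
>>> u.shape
(5,)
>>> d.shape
(37, 5)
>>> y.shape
()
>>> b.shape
(37, 5, 5)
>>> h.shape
(37, 11)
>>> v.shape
(5, 37, 37)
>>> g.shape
(11, 37)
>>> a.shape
(37, 5)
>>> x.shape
(5, 11)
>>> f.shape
(11, 37)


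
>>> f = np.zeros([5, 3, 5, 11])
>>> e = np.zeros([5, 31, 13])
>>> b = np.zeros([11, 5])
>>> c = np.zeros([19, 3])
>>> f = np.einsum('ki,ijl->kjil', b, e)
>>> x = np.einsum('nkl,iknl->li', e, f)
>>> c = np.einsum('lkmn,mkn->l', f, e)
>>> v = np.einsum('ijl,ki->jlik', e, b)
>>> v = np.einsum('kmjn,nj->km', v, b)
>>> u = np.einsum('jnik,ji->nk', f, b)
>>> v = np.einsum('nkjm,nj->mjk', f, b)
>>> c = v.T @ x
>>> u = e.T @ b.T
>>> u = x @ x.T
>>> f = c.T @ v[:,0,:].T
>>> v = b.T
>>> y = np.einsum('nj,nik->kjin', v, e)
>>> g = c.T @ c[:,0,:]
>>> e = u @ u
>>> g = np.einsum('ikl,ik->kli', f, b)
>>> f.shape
(11, 5, 13)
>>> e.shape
(13, 13)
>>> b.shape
(11, 5)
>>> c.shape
(31, 5, 11)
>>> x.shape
(13, 11)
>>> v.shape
(5, 11)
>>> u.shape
(13, 13)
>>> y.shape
(13, 11, 31, 5)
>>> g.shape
(5, 13, 11)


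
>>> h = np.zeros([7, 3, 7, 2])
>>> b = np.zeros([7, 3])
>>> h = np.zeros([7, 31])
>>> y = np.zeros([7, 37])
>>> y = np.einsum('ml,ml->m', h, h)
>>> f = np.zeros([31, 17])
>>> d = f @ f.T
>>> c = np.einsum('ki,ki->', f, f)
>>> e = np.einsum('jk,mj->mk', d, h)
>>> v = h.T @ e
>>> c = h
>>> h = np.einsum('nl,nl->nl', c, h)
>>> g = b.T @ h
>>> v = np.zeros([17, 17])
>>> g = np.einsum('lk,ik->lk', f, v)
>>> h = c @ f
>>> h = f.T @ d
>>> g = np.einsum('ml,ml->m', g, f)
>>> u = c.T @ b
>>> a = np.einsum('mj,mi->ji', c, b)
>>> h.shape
(17, 31)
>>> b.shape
(7, 3)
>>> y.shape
(7,)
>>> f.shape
(31, 17)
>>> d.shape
(31, 31)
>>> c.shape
(7, 31)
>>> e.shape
(7, 31)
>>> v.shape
(17, 17)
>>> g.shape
(31,)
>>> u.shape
(31, 3)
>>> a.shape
(31, 3)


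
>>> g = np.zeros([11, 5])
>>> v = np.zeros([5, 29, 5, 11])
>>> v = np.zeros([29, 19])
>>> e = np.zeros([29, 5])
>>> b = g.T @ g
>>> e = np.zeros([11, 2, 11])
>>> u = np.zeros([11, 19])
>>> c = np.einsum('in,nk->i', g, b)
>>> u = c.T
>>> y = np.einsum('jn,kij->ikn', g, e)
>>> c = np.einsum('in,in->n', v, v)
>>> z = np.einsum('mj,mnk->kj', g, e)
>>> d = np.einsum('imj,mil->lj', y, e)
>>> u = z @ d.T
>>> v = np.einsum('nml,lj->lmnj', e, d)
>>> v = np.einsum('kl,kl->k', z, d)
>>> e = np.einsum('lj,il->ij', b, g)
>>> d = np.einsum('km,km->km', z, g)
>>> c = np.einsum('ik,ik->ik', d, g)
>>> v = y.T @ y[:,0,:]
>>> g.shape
(11, 5)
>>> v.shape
(5, 11, 5)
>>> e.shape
(11, 5)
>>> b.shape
(5, 5)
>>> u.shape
(11, 11)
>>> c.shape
(11, 5)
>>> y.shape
(2, 11, 5)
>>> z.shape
(11, 5)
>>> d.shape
(11, 5)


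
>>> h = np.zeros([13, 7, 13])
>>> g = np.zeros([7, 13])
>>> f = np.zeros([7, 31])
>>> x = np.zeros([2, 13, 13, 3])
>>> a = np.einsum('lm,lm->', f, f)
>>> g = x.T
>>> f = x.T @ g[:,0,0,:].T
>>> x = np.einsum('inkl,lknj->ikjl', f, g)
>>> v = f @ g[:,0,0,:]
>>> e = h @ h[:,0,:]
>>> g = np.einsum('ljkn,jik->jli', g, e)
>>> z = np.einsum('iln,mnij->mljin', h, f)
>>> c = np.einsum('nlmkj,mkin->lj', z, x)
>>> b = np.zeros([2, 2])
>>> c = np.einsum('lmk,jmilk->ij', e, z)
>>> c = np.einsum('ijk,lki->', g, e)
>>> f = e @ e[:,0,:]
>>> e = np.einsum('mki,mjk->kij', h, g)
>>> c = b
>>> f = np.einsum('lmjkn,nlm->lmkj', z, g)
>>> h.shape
(13, 7, 13)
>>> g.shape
(13, 3, 7)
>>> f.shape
(3, 7, 13, 3)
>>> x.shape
(3, 13, 2, 3)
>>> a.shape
()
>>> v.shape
(3, 13, 13, 2)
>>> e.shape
(7, 13, 3)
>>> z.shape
(3, 7, 3, 13, 13)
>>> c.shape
(2, 2)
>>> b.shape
(2, 2)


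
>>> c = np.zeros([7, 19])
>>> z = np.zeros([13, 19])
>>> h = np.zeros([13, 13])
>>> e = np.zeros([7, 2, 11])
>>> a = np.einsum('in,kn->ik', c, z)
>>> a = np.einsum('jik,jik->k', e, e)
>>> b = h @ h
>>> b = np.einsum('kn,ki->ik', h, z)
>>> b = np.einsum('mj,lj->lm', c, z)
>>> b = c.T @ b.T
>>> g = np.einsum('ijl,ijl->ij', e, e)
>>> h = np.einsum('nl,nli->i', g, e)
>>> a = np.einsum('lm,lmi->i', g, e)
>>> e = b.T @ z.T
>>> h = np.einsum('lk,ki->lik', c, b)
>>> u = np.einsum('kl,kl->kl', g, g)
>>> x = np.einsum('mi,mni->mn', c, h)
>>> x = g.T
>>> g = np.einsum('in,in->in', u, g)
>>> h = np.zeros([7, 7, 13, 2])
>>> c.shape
(7, 19)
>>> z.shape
(13, 19)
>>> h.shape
(7, 7, 13, 2)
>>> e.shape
(13, 13)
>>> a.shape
(11,)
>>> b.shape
(19, 13)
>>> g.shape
(7, 2)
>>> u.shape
(7, 2)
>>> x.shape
(2, 7)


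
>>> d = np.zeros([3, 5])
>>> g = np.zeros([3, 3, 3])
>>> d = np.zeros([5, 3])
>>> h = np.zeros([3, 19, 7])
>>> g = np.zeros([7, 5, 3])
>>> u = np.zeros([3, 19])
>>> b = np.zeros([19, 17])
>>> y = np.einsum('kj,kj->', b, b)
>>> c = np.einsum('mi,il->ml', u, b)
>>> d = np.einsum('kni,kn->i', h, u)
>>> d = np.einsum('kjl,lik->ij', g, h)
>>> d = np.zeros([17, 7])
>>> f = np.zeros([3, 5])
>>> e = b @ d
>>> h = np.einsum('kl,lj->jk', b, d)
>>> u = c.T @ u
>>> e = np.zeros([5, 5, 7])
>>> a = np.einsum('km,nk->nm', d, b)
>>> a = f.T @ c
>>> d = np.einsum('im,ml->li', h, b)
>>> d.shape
(17, 7)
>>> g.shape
(7, 5, 3)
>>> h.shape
(7, 19)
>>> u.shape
(17, 19)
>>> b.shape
(19, 17)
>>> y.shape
()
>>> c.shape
(3, 17)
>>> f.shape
(3, 5)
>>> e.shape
(5, 5, 7)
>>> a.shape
(5, 17)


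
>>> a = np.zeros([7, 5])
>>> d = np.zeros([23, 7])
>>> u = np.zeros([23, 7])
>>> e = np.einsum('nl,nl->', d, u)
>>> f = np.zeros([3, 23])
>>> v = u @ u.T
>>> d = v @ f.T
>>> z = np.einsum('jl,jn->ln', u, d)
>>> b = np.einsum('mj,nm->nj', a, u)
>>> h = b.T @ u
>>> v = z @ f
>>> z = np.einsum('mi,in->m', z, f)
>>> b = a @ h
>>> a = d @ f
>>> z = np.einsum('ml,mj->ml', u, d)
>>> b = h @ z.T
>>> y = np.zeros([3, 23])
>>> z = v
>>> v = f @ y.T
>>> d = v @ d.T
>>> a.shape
(23, 23)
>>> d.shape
(3, 23)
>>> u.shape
(23, 7)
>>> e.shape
()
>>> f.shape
(3, 23)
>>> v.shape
(3, 3)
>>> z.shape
(7, 23)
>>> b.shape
(5, 23)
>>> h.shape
(5, 7)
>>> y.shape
(3, 23)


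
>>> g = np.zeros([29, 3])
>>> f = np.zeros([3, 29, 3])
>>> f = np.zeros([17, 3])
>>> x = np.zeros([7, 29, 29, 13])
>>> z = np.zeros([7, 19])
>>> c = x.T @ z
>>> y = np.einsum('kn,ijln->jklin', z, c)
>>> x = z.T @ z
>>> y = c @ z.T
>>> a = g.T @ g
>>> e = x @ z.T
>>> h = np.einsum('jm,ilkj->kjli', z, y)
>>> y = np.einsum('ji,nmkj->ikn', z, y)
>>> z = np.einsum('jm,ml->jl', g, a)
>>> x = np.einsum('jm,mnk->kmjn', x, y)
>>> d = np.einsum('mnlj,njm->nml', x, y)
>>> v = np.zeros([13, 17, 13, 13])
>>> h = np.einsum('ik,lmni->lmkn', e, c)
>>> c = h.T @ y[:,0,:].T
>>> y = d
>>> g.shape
(29, 3)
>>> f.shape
(17, 3)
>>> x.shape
(13, 19, 19, 29)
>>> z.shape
(29, 3)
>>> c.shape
(29, 7, 29, 19)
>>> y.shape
(19, 13, 19)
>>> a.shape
(3, 3)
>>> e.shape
(19, 7)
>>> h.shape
(13, 29, 7, 29)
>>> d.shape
(19, 13, 19)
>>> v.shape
(13, 17, 13, 13)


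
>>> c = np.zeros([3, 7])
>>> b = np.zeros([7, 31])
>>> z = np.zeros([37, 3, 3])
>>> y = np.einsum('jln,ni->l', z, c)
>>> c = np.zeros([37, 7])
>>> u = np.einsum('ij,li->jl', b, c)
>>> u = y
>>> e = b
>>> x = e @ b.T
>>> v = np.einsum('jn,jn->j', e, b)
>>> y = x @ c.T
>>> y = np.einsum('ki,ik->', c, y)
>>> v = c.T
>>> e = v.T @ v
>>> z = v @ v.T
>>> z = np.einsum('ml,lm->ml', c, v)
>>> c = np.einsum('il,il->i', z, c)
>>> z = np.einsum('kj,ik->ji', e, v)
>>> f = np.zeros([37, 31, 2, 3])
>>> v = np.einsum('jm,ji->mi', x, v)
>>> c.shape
(37,)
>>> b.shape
(7, 31)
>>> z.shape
(37, 7)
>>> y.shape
()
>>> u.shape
(3,)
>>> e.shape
(37, 37)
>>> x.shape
(7, 7)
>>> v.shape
(7, 37)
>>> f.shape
(37, 31, 2, 3)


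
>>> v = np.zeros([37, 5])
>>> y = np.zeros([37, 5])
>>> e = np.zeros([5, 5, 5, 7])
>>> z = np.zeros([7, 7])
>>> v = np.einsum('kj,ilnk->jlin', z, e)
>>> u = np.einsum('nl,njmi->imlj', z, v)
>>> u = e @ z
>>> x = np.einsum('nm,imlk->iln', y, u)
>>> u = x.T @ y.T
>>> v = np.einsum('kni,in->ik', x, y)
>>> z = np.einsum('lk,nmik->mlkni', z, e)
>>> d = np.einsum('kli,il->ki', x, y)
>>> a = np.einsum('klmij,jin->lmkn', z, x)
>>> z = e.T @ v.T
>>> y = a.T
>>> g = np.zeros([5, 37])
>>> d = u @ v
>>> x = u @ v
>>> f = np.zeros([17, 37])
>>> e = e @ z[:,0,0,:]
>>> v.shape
(37, 5)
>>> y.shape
(37, 5, 7, 7)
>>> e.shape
(5, 5, 5, 37)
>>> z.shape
(7, 5, 5, 37)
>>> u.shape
(37, 5, 37)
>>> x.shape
(37, 5, 5)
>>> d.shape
(37, 5, 5)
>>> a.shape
(7, 7, 5, 37)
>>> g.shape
(5, 37)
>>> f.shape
(17, 37)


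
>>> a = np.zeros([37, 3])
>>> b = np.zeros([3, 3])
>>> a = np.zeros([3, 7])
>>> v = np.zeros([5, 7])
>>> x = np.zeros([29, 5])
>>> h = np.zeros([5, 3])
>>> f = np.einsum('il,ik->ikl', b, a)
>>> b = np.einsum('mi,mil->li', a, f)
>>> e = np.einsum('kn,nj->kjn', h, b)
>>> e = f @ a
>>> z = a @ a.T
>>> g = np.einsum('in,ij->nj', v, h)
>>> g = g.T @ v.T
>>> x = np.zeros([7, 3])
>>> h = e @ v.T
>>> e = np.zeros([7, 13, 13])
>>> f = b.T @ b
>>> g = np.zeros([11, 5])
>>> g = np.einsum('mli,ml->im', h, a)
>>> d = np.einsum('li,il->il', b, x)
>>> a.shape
(3, 7)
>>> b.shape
(3, 7)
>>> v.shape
(5, 7)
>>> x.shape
(7, 3)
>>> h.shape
(3, 7, 5)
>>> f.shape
(7, 7)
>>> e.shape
(7, 13, 13)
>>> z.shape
(3, 3)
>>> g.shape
(5, 3)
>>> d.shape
(7, 3)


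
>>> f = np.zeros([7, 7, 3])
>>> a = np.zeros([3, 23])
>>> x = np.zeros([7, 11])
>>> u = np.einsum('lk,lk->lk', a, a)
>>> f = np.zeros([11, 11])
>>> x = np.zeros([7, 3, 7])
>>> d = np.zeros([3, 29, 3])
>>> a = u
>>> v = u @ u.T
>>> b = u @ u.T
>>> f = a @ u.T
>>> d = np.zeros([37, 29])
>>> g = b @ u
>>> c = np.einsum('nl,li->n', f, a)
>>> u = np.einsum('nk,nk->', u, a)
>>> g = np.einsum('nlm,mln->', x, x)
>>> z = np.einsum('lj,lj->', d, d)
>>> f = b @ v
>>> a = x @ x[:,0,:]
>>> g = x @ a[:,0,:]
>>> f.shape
(3, 3)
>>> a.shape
(7, 3, 7)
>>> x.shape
(7, 3, 7)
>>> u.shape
()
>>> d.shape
(37, 29)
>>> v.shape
(3, 3)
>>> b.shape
(3, 3)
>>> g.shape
(7, 3, 7)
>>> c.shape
(3,)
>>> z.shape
()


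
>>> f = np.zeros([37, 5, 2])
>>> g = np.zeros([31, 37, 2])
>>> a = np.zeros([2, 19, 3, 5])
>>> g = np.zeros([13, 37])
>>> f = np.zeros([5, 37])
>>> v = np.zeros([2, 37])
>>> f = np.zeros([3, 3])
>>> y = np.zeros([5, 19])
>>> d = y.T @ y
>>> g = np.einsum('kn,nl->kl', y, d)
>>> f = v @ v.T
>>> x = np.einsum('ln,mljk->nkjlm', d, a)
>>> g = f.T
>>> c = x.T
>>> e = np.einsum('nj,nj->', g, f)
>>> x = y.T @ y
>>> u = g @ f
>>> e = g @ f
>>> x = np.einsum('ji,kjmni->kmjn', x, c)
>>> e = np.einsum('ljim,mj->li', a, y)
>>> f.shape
(2, 2)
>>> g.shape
(2, 2)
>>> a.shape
(2, 19, 3, 5)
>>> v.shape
(2, 37)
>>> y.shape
(5, 19)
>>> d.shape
(19, 19)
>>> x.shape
(2, 3, 19, 5)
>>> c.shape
(2, 19, 3, 5, 19)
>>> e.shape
(2, 3)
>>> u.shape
(2, 2)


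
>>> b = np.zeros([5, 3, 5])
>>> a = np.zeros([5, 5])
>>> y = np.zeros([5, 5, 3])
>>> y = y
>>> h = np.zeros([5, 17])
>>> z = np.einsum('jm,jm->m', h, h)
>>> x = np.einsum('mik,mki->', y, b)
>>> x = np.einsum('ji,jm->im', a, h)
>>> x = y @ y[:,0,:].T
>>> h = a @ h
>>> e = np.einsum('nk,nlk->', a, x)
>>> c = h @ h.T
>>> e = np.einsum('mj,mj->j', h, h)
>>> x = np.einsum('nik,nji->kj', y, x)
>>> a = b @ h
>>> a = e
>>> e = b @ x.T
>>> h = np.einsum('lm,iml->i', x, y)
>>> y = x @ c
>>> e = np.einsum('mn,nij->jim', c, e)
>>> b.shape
(5, 3, 5)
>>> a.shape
(17,)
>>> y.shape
(3, 5)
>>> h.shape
(5,)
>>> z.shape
(17,)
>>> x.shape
(3, 5)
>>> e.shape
(3, 3, 5)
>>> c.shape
(5, 5)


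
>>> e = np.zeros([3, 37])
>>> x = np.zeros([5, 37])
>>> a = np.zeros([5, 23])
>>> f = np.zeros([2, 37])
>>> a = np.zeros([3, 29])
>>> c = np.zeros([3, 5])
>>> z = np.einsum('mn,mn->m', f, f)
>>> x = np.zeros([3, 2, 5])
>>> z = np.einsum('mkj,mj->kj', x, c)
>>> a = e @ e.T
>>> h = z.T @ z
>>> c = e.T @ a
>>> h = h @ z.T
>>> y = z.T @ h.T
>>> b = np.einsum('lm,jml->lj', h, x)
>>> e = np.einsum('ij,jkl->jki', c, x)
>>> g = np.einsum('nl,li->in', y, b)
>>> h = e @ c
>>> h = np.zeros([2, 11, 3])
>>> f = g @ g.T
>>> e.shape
(3, 2, 37)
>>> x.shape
(3, 2, 5)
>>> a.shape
(3, 3)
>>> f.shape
(3, 3)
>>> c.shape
(37, 3)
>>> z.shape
(2, 5)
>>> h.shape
(2, 11, 3)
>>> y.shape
(5, 5)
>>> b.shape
(5, 3)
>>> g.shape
(3, 5)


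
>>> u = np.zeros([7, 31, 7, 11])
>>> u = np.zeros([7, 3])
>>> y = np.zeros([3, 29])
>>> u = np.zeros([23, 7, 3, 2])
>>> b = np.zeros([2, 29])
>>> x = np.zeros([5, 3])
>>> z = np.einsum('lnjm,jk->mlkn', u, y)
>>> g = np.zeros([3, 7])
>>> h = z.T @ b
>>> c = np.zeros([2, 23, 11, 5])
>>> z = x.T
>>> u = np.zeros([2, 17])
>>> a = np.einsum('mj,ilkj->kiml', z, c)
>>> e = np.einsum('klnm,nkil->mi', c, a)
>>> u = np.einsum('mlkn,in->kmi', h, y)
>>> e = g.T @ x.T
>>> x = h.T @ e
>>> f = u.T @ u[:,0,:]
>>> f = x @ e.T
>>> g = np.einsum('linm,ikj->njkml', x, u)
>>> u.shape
(23, 7, 3)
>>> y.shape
(3, 29)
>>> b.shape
(2, 29)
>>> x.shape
(29, 23, 29, 5)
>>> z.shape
(3, 5)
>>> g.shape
(29, 3, 7, 5, 29)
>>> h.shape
(7, 29, 23, 29)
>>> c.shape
(2, 23, 11, 5)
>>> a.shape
(11, 2, 3, 23)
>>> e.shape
(7, 5)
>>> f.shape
(29, 23, 29, 7)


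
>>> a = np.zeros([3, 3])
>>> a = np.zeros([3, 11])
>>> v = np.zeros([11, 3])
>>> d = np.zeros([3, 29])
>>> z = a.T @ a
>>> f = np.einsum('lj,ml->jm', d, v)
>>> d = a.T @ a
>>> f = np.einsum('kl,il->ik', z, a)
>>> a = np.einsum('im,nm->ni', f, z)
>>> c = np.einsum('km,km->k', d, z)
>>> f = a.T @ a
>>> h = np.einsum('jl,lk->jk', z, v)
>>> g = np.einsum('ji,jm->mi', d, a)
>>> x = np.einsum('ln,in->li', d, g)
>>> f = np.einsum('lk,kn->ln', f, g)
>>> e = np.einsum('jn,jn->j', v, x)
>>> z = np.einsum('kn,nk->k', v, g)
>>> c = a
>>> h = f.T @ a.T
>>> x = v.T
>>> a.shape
(11, 3)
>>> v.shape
(11, 3)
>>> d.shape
(11, 11)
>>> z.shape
(11,)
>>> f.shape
(3, 11)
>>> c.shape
(11, 3)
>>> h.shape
(11, 11)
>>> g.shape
(3, 11)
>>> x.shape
(3, 11)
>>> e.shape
(11,)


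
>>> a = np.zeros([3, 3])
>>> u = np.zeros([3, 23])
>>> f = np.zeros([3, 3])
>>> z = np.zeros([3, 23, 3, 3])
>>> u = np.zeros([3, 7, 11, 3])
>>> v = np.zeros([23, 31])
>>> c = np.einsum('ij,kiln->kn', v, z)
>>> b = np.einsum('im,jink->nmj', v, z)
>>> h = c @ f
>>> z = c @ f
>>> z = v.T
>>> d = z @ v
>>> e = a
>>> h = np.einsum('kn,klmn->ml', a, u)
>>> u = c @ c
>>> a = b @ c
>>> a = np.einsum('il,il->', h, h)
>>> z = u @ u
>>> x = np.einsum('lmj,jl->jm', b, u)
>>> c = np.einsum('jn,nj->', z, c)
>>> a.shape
()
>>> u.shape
(3, 3)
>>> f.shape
(3, 3)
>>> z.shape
(3, 3)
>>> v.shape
(23, 31)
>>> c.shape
()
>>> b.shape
(3, 31, 3)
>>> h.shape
(11, 7)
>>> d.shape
(31, 31)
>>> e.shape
(3, 3)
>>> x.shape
(3, 31)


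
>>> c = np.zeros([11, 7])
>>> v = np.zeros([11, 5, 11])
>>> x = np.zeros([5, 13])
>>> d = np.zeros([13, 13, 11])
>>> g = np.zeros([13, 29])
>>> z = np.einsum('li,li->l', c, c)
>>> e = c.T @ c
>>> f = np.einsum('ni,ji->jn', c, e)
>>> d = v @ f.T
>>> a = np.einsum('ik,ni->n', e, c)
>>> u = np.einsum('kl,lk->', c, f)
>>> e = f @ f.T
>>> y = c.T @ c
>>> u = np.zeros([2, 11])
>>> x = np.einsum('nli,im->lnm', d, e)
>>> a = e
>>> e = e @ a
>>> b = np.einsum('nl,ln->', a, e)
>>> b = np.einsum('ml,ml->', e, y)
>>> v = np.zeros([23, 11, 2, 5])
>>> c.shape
(11, 7)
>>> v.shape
(23, 11, 2, 5)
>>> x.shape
(5, 11, 7)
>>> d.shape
(11, 5, 7)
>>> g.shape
(13, 29)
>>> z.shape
(11,)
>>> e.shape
(7, 7)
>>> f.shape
(7, 11)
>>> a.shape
(7, 7)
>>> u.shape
(2, 11)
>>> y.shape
(7, 7)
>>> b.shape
()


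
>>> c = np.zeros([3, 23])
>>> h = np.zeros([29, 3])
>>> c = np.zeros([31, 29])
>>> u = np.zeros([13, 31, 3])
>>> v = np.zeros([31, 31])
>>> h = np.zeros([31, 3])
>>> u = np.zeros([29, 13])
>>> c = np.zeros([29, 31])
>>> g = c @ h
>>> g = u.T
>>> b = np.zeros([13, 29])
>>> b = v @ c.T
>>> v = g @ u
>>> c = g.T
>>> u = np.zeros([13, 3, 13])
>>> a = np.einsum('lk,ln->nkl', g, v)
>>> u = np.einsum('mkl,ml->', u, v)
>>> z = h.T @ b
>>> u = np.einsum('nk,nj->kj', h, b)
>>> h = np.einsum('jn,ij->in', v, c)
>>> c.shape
(29, 13)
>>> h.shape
(29, 13)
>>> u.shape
(3, 29)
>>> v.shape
(13, 13)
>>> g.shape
(13, 29)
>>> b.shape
(31, 29)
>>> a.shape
(13, 29, 13)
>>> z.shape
(3, 29)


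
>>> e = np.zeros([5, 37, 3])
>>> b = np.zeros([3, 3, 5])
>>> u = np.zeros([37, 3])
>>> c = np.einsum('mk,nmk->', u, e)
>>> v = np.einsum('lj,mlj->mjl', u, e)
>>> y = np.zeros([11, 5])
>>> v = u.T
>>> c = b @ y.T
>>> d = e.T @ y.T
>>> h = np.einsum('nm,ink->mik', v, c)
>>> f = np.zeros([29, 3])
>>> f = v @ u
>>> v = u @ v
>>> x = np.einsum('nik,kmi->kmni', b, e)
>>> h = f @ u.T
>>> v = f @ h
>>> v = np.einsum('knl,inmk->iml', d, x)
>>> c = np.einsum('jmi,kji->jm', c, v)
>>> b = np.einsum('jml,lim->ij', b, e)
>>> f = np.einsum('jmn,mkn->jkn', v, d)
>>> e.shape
(5, 37, 3)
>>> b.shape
(37, 3)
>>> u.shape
(37, 3)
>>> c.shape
(3, 3)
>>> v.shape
(5, 3, 11)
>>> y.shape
(11, 5)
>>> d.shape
(3, 37, 11)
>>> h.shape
(3, 37)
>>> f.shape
(5, 37, 11)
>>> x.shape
(5, 37, 3, 3)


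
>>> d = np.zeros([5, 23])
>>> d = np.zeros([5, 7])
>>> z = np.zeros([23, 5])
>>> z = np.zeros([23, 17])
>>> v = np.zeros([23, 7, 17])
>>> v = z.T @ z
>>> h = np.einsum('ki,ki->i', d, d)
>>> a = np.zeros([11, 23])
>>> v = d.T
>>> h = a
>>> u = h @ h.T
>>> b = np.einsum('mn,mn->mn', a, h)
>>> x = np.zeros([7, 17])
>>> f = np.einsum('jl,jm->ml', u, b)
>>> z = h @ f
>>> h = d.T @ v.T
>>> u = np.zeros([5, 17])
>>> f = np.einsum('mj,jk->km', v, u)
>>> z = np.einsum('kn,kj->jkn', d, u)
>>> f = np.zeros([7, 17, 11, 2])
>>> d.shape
(5, 7)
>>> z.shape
(17, 5, 7)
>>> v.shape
(7, 5)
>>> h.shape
(7, 7)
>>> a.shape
(11, 23)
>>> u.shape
(5, 17)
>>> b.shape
(11, 23)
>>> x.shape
(7, 17)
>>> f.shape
(7, 17, 11, 2)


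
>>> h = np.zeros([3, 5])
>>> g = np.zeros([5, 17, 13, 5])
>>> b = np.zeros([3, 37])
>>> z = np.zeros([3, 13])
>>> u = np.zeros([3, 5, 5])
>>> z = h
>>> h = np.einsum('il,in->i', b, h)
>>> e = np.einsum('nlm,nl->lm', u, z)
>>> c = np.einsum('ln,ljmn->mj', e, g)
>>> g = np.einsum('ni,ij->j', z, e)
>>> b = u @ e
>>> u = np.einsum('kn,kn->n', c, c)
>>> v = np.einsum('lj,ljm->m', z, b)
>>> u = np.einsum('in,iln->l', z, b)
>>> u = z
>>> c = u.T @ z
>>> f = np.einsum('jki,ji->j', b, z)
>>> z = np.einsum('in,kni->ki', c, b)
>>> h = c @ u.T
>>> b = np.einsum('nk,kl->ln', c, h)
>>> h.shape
(5, 3)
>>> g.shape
(5,)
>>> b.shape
(3, 5)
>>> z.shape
(3, 5)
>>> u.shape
(3, 5)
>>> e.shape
(5, 5)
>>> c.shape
(5, 5)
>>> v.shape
(5,)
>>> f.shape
(3,)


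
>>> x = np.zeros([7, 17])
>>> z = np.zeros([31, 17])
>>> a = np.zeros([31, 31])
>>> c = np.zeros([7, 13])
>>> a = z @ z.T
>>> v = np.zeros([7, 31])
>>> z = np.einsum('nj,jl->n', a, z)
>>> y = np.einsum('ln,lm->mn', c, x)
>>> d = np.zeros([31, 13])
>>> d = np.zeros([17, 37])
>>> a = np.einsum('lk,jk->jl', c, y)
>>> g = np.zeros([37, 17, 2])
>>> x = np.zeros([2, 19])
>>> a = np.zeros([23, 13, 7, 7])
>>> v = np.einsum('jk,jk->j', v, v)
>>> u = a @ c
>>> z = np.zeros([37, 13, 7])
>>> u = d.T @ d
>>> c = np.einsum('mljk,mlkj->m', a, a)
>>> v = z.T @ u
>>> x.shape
(2, 19)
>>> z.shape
(37, 13, 7)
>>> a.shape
(23, 13, 7, 7)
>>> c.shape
(23,)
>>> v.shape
(7, 13, 37)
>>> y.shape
(17, 13)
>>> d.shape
(17, 37)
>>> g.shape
(37, 17, 2)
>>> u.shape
(37, 37)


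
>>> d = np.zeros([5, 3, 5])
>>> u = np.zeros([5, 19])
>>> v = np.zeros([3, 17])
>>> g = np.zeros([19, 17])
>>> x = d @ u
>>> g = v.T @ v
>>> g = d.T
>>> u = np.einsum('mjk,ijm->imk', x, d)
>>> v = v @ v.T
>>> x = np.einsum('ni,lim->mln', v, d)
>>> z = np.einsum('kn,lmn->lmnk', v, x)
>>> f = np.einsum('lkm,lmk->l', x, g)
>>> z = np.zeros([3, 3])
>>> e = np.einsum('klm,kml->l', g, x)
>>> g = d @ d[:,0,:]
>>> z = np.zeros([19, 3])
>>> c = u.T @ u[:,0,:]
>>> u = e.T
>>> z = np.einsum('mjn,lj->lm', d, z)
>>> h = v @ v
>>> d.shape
(5, 3, 5)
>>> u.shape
(3,)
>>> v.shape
(3, 3)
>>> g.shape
(5, 3, 5)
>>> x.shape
(5, 5, 3)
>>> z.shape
(19, 5)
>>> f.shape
(5,)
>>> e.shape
(3,)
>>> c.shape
(19, 5, 19)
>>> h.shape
(3, 3)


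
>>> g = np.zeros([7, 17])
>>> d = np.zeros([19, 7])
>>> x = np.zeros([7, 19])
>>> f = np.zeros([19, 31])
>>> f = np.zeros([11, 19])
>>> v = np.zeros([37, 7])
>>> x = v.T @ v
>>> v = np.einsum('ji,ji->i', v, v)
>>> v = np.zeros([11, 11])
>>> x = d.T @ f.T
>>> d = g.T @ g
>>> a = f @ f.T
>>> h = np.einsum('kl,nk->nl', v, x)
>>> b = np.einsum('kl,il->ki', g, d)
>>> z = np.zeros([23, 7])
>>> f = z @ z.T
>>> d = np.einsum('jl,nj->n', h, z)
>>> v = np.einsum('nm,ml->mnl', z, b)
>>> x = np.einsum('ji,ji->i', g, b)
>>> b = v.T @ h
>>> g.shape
(7, 17)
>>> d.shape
(23,)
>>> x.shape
(17,)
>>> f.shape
(23, 23)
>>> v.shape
(7, 23, 17)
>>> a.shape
(11, 11)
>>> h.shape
(7, 11)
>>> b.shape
(17, 23, 11)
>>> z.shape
(23, 7)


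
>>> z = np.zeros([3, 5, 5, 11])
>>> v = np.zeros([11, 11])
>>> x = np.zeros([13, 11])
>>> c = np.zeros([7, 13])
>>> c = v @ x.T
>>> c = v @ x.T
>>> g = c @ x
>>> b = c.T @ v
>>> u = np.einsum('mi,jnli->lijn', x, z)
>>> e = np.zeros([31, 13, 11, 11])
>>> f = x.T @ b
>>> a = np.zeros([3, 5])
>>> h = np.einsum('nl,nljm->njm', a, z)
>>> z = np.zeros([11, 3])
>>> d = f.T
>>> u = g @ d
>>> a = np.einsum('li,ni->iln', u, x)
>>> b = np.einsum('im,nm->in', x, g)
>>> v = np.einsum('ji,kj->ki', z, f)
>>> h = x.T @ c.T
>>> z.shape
(11, 3)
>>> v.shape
(11, 3)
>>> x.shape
(13, 11)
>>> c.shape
(11, 13)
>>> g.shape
(11, 11)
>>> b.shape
(13, 11)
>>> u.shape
(11, 11)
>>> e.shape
(31, 13, 11, 11)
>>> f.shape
(11, 11)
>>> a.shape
(11, 11, 13)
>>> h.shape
(11, 11)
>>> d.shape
(11, 11)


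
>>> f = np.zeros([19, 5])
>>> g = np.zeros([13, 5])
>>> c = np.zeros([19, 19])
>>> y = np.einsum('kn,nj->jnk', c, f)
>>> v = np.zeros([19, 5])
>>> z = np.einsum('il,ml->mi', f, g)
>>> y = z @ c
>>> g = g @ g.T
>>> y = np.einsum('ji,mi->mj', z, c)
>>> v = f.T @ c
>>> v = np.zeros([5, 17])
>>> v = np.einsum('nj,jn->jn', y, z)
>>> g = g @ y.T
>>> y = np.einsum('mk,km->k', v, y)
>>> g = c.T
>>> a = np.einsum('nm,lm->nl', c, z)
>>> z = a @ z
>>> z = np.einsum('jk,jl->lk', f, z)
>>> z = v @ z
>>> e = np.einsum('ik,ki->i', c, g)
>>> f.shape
(19, 5)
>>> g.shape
(19, 19)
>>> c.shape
(19, 19)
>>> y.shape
(19,)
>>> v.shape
(13, 19)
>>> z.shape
(13, 5)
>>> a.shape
(19, 13)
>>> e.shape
(19,)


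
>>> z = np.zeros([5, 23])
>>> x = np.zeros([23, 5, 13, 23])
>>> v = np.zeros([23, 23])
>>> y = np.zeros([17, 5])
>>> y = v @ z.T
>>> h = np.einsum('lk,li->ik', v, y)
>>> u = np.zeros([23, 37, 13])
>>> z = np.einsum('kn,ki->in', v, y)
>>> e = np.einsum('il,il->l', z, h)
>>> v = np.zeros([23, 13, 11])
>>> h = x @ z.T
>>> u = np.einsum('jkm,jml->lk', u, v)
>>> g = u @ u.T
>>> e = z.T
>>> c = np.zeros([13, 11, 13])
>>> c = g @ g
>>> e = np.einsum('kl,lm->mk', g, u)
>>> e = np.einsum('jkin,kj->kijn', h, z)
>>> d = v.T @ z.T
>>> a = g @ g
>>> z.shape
(5, 23)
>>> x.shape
(23, 5, 13, 23)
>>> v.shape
(23, 13, 11)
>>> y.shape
(23, 5)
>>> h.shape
(23, 5, 13, 5)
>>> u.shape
(11, 37)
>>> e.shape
(5, 13, 23, 5)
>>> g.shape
(11, 11)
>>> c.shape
(11, 11)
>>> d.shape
(11, 13, 5)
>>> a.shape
(11, 11)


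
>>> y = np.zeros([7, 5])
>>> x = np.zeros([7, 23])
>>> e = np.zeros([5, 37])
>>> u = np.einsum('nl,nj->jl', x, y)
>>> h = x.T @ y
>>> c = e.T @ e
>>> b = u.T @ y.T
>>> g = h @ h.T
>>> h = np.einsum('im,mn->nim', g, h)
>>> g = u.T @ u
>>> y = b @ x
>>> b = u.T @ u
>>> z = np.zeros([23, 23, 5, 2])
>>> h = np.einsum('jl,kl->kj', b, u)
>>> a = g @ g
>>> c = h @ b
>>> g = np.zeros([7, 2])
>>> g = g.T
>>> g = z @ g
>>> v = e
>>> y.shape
(23, 23)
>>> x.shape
(7, 23)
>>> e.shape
(5, 37)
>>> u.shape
(5, 23)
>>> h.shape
(5, 23)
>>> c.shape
(5, 23)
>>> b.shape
(23, 23)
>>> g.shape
(23, 23, 5, 7)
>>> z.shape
(23, 23, 5, 2)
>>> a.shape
(23, 23)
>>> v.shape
(5, 37)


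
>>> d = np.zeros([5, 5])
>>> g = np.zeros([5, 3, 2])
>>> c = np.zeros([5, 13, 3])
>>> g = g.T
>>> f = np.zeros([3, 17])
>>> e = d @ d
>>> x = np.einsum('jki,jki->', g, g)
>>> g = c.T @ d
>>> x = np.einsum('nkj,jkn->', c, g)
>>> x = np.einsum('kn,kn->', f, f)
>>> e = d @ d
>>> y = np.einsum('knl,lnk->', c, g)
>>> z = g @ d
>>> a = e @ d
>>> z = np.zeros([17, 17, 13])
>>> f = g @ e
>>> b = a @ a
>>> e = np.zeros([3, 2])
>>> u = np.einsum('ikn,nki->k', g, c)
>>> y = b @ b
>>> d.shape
(5, 5)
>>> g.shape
(3, 13, 5)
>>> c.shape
(5, 13, 3)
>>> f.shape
(3, 13, 5)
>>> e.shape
(3, 2)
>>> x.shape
()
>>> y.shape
(5, 5)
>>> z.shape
(17, 17, 13)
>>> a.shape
(5, 5)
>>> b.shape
(5, 5)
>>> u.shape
(13,)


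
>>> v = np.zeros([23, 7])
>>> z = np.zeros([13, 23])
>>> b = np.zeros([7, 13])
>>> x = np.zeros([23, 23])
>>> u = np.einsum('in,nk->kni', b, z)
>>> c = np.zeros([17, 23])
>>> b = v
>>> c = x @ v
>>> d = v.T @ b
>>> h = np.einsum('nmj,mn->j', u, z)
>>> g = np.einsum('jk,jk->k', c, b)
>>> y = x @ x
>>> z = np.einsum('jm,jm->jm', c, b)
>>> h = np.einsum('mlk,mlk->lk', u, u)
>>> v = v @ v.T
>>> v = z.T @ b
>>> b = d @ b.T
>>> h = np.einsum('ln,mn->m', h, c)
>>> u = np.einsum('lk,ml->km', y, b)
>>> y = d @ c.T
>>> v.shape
(7, 7)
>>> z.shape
(23, 7)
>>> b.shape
(7, 23)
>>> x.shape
(23, 23)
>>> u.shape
(23, 7)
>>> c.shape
(23, 7)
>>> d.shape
(7, 7)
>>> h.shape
(23,)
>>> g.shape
(7,)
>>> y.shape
(7, 23)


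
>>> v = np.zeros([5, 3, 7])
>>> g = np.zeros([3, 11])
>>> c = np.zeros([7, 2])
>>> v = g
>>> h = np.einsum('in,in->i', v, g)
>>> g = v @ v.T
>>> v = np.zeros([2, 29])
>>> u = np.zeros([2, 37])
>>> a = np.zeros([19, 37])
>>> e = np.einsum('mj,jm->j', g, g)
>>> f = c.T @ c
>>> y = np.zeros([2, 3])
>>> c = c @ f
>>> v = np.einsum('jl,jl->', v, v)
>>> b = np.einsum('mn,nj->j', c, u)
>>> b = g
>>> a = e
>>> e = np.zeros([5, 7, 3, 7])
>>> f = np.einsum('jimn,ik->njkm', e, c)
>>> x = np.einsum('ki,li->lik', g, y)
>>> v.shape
()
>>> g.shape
(3, 3)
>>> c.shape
(7, 2)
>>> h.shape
(3,)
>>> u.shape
(2, 37)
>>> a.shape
(3,)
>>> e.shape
(5, 7, 3, 7)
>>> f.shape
(7, 5, 2, 3)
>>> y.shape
(2, 3)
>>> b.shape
(3, 3)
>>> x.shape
(2, 3, 3)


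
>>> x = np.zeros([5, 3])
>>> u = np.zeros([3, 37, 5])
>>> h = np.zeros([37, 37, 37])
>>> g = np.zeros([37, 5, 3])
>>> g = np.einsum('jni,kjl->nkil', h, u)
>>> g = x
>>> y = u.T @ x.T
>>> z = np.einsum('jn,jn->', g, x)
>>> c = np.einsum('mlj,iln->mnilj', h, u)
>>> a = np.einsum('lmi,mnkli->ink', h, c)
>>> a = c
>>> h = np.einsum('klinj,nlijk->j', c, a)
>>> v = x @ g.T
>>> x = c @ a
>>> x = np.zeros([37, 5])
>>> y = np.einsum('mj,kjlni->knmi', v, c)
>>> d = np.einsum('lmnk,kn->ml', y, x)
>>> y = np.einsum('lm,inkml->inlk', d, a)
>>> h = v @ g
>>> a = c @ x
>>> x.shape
(37, 5)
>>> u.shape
(3, 37, 5)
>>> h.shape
(5, 3)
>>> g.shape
(5, 3)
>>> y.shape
(37, 5, 37, 3)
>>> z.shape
()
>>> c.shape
(37, 5, 3, 37, 37)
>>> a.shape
(37, 5, 3, 37, 5)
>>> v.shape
(5, 5)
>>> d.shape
(37, 37)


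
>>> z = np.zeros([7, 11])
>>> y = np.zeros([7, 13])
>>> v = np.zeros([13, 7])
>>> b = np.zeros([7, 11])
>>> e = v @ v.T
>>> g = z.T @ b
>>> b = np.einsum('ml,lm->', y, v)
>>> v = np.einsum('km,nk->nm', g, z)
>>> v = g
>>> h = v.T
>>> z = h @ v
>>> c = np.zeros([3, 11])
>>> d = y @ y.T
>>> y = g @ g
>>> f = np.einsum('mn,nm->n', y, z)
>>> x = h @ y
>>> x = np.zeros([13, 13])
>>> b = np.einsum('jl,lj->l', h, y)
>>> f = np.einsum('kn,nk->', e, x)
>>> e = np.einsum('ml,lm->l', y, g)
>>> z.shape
(11, 11)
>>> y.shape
(11, 11)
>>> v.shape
(11, 11)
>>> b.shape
(11,)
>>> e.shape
(11,)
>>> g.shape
(11, 11)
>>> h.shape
(11, 11)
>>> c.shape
(3, 11)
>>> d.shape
(7, 7)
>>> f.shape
()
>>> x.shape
(13, 13)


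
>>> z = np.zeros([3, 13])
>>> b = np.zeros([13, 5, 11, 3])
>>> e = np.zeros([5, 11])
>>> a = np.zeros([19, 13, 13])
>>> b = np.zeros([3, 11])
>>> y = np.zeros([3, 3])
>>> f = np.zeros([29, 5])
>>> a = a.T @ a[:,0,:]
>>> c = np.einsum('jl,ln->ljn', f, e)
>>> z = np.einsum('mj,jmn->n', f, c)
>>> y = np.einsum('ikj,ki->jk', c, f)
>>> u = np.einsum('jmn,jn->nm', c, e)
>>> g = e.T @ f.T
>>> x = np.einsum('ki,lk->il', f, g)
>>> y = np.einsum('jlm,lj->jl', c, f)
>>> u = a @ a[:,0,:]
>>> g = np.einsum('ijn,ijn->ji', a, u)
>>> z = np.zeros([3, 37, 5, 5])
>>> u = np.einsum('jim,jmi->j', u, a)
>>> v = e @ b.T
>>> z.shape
(3, 37, 5, 5)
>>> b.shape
(3, 11)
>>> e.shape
(5, 11)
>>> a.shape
(13, 13, 13)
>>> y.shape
(5, 29)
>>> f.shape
(29, 5)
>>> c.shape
(5, 29, 11)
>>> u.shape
(13,)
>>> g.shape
(13, 13)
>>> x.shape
(5, 11)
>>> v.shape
(5, 3)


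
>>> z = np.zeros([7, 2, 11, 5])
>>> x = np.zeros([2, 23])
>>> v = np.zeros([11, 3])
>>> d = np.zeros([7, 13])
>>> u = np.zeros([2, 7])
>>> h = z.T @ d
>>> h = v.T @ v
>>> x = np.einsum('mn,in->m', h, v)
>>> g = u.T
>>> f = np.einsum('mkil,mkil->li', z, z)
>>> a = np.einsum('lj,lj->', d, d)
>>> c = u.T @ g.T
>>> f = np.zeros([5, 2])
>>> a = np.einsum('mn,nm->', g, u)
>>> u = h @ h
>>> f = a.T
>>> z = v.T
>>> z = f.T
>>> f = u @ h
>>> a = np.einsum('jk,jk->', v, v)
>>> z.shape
()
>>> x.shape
(3,)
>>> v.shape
(11, 3)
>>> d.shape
(7, 13)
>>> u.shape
(3, 3)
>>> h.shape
(3, 3)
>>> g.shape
(7, 2)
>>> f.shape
(3, 3)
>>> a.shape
()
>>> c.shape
(7, 7)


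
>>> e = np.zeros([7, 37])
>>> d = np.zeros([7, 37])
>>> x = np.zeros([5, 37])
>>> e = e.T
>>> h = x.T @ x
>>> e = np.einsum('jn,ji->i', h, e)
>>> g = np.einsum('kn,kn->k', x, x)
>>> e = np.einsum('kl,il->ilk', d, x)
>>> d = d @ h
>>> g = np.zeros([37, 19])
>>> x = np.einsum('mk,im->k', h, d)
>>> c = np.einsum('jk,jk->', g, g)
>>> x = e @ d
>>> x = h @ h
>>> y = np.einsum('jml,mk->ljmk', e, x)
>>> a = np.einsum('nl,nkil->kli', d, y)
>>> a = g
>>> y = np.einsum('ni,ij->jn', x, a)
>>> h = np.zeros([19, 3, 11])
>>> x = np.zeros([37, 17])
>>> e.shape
(5, 37, 7)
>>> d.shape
(7, 37)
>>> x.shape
(37, 17)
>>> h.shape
(19, 3, 11)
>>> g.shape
(37, 19)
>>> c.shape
()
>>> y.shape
(19, 37)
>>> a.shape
(37, 19)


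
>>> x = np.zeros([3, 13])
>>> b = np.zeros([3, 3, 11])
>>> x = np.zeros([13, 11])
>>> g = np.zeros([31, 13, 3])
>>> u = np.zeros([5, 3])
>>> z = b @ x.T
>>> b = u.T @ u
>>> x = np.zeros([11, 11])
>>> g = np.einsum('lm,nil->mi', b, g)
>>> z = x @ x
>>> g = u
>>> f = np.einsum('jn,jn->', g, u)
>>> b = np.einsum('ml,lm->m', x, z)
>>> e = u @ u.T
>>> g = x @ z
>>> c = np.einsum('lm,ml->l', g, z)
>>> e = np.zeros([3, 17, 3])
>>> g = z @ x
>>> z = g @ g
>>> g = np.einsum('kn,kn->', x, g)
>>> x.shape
(11, 11)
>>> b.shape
(11,)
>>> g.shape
()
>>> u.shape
(5, 3)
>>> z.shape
(11, 11)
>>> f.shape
()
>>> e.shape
(3, 17, 3)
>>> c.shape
(11,)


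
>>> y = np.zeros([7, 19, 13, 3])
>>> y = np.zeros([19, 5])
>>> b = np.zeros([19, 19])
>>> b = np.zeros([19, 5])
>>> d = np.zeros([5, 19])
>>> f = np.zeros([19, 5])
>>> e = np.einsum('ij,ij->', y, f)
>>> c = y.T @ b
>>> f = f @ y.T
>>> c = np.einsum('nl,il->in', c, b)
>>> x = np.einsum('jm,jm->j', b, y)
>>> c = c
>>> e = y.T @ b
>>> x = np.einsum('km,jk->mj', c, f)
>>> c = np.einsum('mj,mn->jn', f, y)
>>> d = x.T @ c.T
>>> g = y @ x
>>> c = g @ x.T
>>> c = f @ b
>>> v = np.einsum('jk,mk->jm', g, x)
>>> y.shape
(19, 5)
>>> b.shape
(19, 5)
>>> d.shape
(19, 19)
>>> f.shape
(19, 19)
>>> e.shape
(5, 5)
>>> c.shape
(19, 5)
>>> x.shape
(5, 19)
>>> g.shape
(19, 19)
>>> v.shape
(19, 5)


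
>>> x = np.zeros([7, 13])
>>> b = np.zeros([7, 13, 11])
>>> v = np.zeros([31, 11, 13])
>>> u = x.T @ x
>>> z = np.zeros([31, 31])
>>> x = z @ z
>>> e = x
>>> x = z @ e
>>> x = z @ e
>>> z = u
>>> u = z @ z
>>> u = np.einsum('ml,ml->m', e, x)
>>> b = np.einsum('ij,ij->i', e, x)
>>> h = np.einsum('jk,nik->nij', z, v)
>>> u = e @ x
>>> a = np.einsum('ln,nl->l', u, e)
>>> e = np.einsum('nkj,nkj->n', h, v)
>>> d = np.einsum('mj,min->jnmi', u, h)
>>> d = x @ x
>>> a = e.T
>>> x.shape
(31, 31)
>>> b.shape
(31,)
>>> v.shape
(31, 11, 13)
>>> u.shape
(31, 31)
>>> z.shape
(13, 13)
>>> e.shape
(31,)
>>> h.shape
(31, 11, 13)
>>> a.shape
(31,)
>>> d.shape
(31, 31)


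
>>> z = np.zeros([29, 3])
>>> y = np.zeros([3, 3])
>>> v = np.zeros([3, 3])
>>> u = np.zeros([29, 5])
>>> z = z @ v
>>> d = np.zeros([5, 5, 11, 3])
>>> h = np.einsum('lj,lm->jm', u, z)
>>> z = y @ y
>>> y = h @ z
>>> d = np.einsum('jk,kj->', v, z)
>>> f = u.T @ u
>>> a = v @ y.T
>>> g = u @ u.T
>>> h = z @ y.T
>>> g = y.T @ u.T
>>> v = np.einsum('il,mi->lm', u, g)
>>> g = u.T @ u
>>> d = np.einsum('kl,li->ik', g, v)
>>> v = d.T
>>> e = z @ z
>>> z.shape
(3, 3)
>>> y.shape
(5, 3)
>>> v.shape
(5, 3)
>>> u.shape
(29, 5)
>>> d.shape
(3, 5)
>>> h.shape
(3, 5)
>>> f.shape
(5, 5)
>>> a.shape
(3, 5)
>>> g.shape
(5, 5)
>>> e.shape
(3, 3)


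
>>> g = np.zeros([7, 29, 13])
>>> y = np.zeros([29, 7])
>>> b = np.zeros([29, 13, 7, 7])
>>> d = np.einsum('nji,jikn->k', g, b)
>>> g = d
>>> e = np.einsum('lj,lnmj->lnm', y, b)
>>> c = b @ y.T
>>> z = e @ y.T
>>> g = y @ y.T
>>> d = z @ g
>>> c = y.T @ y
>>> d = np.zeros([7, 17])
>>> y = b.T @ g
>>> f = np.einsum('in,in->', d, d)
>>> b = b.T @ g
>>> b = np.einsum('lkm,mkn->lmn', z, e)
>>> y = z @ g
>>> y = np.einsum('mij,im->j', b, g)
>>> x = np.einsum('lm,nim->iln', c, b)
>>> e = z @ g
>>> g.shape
(29, 29)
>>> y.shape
(7,)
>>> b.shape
(29, 29, 7)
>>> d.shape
(7, 17)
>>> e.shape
(29, 13, 29)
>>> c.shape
(7, 7)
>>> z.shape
(29, 13, 29)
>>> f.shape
()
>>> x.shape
(29, 7, 29)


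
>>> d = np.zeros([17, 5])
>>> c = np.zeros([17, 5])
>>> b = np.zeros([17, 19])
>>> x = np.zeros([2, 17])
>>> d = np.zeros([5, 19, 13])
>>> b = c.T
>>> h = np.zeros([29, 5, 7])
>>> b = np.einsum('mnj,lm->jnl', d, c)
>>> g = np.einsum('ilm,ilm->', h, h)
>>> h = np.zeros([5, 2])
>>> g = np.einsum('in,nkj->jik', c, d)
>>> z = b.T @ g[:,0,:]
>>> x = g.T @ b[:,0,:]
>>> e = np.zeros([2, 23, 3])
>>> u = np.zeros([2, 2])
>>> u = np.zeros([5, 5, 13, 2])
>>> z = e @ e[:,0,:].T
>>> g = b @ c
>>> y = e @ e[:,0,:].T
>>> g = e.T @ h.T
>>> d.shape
(5, 19, 13)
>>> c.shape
(17, 5)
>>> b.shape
(13, 19, 17)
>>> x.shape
(19, 17, 17)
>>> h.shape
(5, 2)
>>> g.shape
(3, 23, 5)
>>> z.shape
(2, 23, 2)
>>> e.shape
(2, 23, 3)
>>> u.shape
(5, 5, 13, 2)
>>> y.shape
(2, 23, 2)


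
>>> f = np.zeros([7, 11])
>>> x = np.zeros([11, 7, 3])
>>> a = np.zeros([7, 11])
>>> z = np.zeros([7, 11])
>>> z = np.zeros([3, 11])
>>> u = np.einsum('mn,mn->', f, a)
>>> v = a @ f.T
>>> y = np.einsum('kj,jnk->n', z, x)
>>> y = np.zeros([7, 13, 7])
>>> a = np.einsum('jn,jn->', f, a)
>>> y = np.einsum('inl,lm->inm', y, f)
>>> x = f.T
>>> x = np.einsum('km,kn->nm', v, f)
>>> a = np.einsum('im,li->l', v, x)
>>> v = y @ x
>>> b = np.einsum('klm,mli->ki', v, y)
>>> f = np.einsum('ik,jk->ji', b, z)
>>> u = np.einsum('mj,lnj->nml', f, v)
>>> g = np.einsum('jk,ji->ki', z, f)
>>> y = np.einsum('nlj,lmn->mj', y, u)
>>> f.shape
(3, 7)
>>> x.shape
(11, 7)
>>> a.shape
(11,)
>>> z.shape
(3, 11)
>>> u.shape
(13, 3, 7)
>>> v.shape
(7, 13, 7)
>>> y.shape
(3, 11)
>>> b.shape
(7, 11)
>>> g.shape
(11, 7)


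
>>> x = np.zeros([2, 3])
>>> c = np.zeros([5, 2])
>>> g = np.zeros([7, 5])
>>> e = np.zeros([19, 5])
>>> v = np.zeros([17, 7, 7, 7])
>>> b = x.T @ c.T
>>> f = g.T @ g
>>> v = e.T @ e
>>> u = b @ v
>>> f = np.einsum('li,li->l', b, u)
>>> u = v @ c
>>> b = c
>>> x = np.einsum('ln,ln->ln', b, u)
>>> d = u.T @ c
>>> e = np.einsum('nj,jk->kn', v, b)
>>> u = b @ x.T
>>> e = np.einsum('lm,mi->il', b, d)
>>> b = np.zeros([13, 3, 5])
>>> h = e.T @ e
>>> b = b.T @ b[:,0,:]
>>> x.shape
(5, 2)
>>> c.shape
(5, 2)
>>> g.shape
(7, 5)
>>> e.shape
(2, 5)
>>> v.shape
(5, 5)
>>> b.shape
(5, 3, 5)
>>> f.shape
(3,)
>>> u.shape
(5, 5)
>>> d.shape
(2, 2)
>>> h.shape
(5, 5)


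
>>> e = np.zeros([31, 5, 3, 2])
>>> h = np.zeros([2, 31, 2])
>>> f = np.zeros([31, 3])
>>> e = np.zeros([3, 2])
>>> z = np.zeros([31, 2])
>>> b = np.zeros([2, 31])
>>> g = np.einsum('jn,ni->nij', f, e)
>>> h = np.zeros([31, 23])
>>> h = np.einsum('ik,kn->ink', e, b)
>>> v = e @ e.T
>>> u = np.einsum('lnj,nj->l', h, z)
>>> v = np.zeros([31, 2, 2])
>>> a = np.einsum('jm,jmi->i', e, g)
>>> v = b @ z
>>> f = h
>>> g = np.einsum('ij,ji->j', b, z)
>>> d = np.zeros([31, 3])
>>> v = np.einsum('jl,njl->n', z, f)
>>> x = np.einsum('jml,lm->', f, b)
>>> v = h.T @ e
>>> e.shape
(3, 2)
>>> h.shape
(3, 31, 2)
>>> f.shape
(3, 31, 2)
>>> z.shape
(31, 2)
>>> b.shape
(2, 31)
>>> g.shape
(31,)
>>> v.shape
(2, 31, 2)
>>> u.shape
(3,)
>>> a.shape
(31,)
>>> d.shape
(31, 3)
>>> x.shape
()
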